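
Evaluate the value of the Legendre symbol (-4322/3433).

-1

Reduce the numerator: -4322 ≡ 2544 (mod 3433), so (-4322/3433) = (2544/3433).
Factor out 2: 2544 = 2^4·159. Since 3433 ≡ 1 (mod 8), (2/3433) = +1, and (2/3433)^4 = +1. Now have (159/3433).
3433 ≡ 1 (mod 4), so quadratic reciprocity gives (159/3433) = (3433/159). Reduce: 3433 ≡ 94 (mod 159). Now have (94/159).
Factor out 2: 94 = 2·47. Since 159 ≡ 7 (mod 8), (2/159) = +1. Now have (47/159).
Both 47 ≡ 3 and 159 ≡ 3 (mod 4), so reciprocity gives (47/159) = -(159/47). Reduce: 159 ≡ 18 (mod 47). Now have -(18/47).
Factor out 2: 18 = 2·9. Since 47 ≡ 7 (mod 8), (2/47) = +1. Now have -(9/47).
9 ≡ 1 (mod 4), so quadratic reciprocity gives (9/47) = (47/9). Reduce: 47 ≡ 2 (mod 9). Now have -(2/9).
Factor out 2: 2 = 2. Since 9 ≡ 1 (mod 8), (2/9) = +1. Now have -(1/9).
(1/9) = 1. Collecting the sign factors: -1.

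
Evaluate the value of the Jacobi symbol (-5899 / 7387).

1

(-5899 / 7387)
  = (1488 / 7387)    [-5899 ≡ 1488 mod 7387]
  = (93 / 7387)    [7387 ≡ 3 mod 8 ⇒ (2 / 7387)^4 = +1]
  = (7387 / 93)    [QR: 93 ≡ 1 mod 4, sign kept]
  = (40 / 93)    [7387 ≡ 40 mod 93]
  = -(5 / 93)    [93 ≡ 5 mod 8 ⇒ (2 / 93)^3 = -1]
  = -(93 / 5)    [QR: 5 ≡ 1 mod 4, sign kept]
  = -(3 / 5)    [93 ≡ 3 mod 5]
  = -(5 / 3)    [QR: 5 ≡ 1 mod 4, sign kept]
  = -(2 / 3)    [5 ≡ 2 mod 3]
  = (1 / 3)    [3 ≡ 3 mod 8 ⇒ (2 / 3) = -1]
  = 1    [(1 / 3) = 1]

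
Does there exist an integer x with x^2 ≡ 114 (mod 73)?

Reduce the numerator: 114 ≡ 41 (mod 73), so (114/73) = (41/73).
41 ≡ 1 (mod 4), so quadratic reciprocity gives (41/73) = (73/41). Reduce: 73 ≡ 32 (mod 41). Now have (32/41).
Factor out 2: 32 = 2^5. Since 41 ≡ 1 (mod 8), (2/41) = +1, and (2/41)^5 = +1. Now have (1/41).
(1/41) = 1. Collecting the sign factors: 1.
(114/73) = 1, and 73 is prime, so 114 is a quadratic residue mod 73.

yes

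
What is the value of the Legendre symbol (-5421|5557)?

-1

Pull out -1: (-5421|5557) = (-1|5557)·(5421|5557). Since 5557 ≡ 1 (mod 4), (-1|5557) = +1. Now have (5421|5557).
5421 ≡ 1 (mod 4), so quadratic reciprocity gives (5421|5557) = (5557|5421). Reduce: 5557 ≡ 136 (mod 5421). Now have (136|5421).
Factor out 2: 136 = 2^3·17. Since 5421 ≡ 5 (mod 8), (2|5421) = -1, and (2|5421)^3 = -1. Now have -(17|5421).
17 ≡ 1 (mod 4), so quadratic reciprocity gives (17|5421) = (5421|17). Reduce: 5421 ≡ 15 (mod 17). Now have -(15|17).
17 ≡ 1 (mod 4), so quadratic reciprocity gives (15|17) = (17|15). Reduce: 17 ≡ 2 (mod 15). Now have -(2|15).
Factor out 2: 2 = 2. Since 15 ≡ 7 (mod 8), (2|15) = +1. Now have -(1|15).
(1|15) = 1. Collecting the sign factors: -1.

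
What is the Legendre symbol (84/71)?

-1

(84/71)
  = (13/71)    [84 ≡ 13 mod 71]
  = (71/13)    [QR: 13 ≡ 1 mod 4, sign kept]
  = (6/13)    [71 ≡ 6 mod 13]
  = -(3/13)    [13 ≡ 5 mod 8 ⇒ (2/13) = -1]
  = -(13/3)    [QR: 13 ≡ 1 mod 4, sign kept]
  = -(1/3)    [13 ≡ 1 mod 3]
  = -1    [(1/3) = 1]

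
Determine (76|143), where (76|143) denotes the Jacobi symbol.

1

Factor out 2: 76 = 2^2·19. Since 143 ≡ 7 (mod 8), (2|143) = +1, and (2|143)^2 = +1. Now have (19|143).
Both 19 ≡ 3 and 143 ≡ 3 (mod 4), so reciprocity gives (19|143) = -(143|19). Reduce: 143 ≡ 10 (mod 19). Now have -(10|19).
Factor out 2: 10 = 2·5. Since 19 ≡ 3 (mod 8), (2|19) = -1. Now have (5|19).
5 ≡ 1 (mod 4), so quadratic reciprocity gives (5|19) = (19|5). Reduce: 19 ≡ 4 (mod 5). Now have (4|5).
Factor out 2: 4 = 2^2. Since 5 ≡ 5 (mod 8), (2|5) = -1, and (2|5)^2 = +1. Now have (1|5).
(1|5) = 1. Collecting the sign factors: 1.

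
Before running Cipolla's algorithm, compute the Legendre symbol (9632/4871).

1

Reduce the numerator: 9632 ≡ 4761 (mod 4871), so (9632/4871) = (4761/4871).
4761 ≡ 1 (mod 4), so quadratic reciprocity gives (4761/4871) = (4871/4761). Reduce: 4871 ≡ 110 (mod 4761). Now have (110/4761).
Factor out 2: 110 = 2·55. Since 4761 ≡ 1 (mod 8), (2/4761) = +1. Now have (55/4761).
4761 ≡ 1 (mod 4), so quadratic reciprocity gives (55/4761) = (4761/55). Reduce: 4761 ≡ 31 (mod 55). Now have (31/55).
Both 31 ≡ 3 and 55 ≡ 3 (mod 4), so reciprocity gives (31/55) = -(55/31). Reduce: 55 ≡ 24 (mod 31). Now have -(24/31).
Factor out 2: 24 = 2^3·3. Since 31 ≡ 7 (mod 8), (2/31) = +1, and (2/31)^3 = +1. Now have -(3/31).
Both 3 ≡ 3 and 31 ≡ 3 (mod 4), so reciprocity gives (3/31) = -(31/3). Reduce: 31 ≡ 1 (mod 3). Now have (1/3).
(1/3) = 1. Collecting the sign factors: 1.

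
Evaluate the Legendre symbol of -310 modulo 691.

-1

(-310 / 691)
  = (381 / 691)    [-310 ≡ 381 mod 691]
  = (691 / 381)    [QR: 381 ≡ 1 mod 4, sign kept]
  = (310 / 381)    [691 ≡ 310 mod 381]
  = -(155 / 381)    [381 ≡ 5 mod 8 ⇒ (2 / 381) = -1]
  = -(381 / 155)    [QR: 381 ≡ 1 mod 4, sign kept]
  = -(71 / 155)    [381 ≡ 71 mod 155]
  = (155 / 71)    [QR: both ≡ 3 mod 4, sign flips]
  = (13 / 71)    [155 ≡ 13 mod 71]
  = (71 / 13)    [QR: 13 ≡ 1 mod 4, sign kept]
  = (6 / 13)    [71 ≡ 6 mod 13]
  = -(3 / 13)    [13 ≡ 5 mod 8 ⇒ (2 / 13) = -1]
  = -(13 / 3)    [QR: 13 ≡ 1 mod 4, sign kept]
  = -(1 / 3)    [13 ≡ 1 mod 3]
  = -1    [(1 / 3) = 1]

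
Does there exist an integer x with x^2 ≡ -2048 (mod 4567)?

no

(-2048/4567)
  = (2519/4567)    [-2048 ≡ 2519 mod 4567]
  = -(4567/2519)    [QR: both ≡ 3 mod 4, sign flips]
  = -(2048/2519)    [4567 ≡ 2048 mod 2519]
  = -(1/2519)    [2519 ≡ 7 mod 8 ⇒ (2/2519)^11 = +1]
  = -1    [(1/2519) = 1]
(-2048/4567) = -1, and 4567 is prime, so -2048 is not a quadratic residue mod 4567.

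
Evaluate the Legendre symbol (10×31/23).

By multiplicativity, (10·31/23) = (10/23)·(31/23).
First factor (10/23):
Factor out 2: 10 = 2·5. Since 23 ≡ 7 (mod 8), (2/23) = +1. Now have (5/23).
5 ≡ 1 (mod 4), so quadratic reciprocity gives (5/23) = (23/5). Reduce: 23 ≡ 3 (mod 5). Now have (3/5).
5 ≡ 1 (mod 4), so quadratic reciprocity gives (3/5) = (5/3). Reduce: 5 ≡ 2 (mod 3). Now have (2/3).
Factor out 2: 2 = 2. Since 3 ≡ 3 (mod 8), (2/3) = -1. Now have -(1/3).
(1/3) = 1. Collecting the sign factors: -1.
Second factor (31/23):
Reduce the numerator: 31 ≡ 8 (mod 23), so (31/23) = (8/23).
Factor out 2: 8 = 2^3. Since 23 ≡ 7 (mod 8), (2/23) = +1, and (2/23)^3 = +1. Now have (1/23).
(1/23) = 1. Collecting the sign factors: 1.
Product: (-1)·(1) = -1.

-1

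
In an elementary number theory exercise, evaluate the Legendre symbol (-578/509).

-1

Reduce the numerator: -578 ≡ 440 (mod 509), so (-578/509) = (440/509).
Factor out 2: 440 = 2^3·55. Since 509 ≡ 5 (mod 8), (2/509) = -1, and (2/509)^3 = -1. Now have -(55/509).
509 ≡ 1 (mod 4), so quadratic reciprocity gives (55/509) = (509/55). Reduce: 509 ≡ 14 (mod 55). Now have -(14/55).
Factor out 2: 14 = 2·7. Since 55 ≡ 7 (mod 8), (2/55) = +1. Now have -(7/55).
Both 7 ≡ 3 and 55 ≡ 3 (mod 4), so reciprocity gives (7/55) = -(55/7). Reduce: 55 ≡ 6 (mod 7). Now have (6/7).
Factor out 2: 6 = 2·3. Since 7 ≡ 7 (mod 8), (2/7) = +1. Now have (3/7).
Both 3 ≡ 3 and 7 ≡ 3 (mod 4), so reciprocity gives (3/7) = -(7/3). Reduce: 7 ≡ 1 (mod 3). Now have -(1/3).
(1/3) = 1. Collecting the sign factors: -1.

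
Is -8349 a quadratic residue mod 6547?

yes

Reduce the numerator: -8349 ≡ 4745 (mod 6547), so (-8349/6547) = (4745/6547).
4745 ≡ 1 (mod 4), so quadratic reciprocity gives (4745/6547) = (6547/4745). Reduce: 6547 ≡ 1802 (mod 4745). Now have (1802/4745).
Factor out 2: 1802 = 2·901. Since 4745 ≡ 1 (mod 8), (2/4745) = +1. Now have (901/4745).
901 ≡ 1 (mod 4), so quadratic reciprocity gives (901/4745) = (4745/901). Reduce: 4745 ≡ 240 (mod 901). Now have (240/901).
Factor out 2: 240 = 2^4·15. Since 901 ≡ 5 (mod 8), (2/901) = -1, and (2/901)^4 = +1. Now have (15/901).
901 ≡ 1 (mod 4), so quadratic reciprocity gives (15/901) = (901/15). Reduce: 901 ≡ 1 (mod 15). Now have (1/15).
(1/15) = 1. Collecting the sign factors: 1.
The Legendre symbol is 1, so x^2 ≡ -8349 (mod 6547) has solution.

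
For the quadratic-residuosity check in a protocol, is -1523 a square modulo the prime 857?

Reduce the numerator: -1523 ≡ 191 (mod 857), so (-1523/857) = (191/857).
857 ≡ 1 (mod 4), so quadratic reciprocity gives (191/857) = (857/191). Reduce: 857 ≡ 93 (mod 191). Now have (93/191).
93 ≡ 1 (mod 4), so quadratic reciprocity gives (93/191) = (191/93). Reduce: 191 ≡ 5 (mod 93). Now have (5/93).
5 ≡ 1 (mod 4), so quadratic reciprocity gives (5/93) = (93/5). Reduce: 93 ≡ 3 (mod 5). Now have (3/5).
5 ≡ 1 (mod 4), so quadratic reciprocity gives (3/5) = (5/3). Reduce: 5 ≡ 2 (mod 3). Now have (2/3).
Factor out 2: 2 = 2. Since 3 ≡ 3 (mod 8), (2/3) = -1. Now have -(1/3).
(1/3) = 1. Collecting the sign factors: -1.
(-1523/857) = -1, and 857 is prime, so -1523 is not a quadratic residue mod 857.

no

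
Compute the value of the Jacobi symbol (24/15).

(24/15)
  = (9/15)    [24 ≡ 9 mod 15]
  = (15/9)    [QR: 9 ≡ 1 mod 4, sign kept]
  = (6/9)    [15 ≡ 6 mod 9]
  = (3/9)    [9 ≡ 1 mod 8 ⇒ (2/9) = +1]
  = (9/3)    [QR: 9 ≡ 1 mod 4, sign kept]
  = (0/3)    [9 ≡ 0 mod 3]
  = 0    [numerator 0, gcd > 1]

0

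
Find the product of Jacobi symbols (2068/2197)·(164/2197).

-1

By multiplicativity, (2068·164/2197) = (2068/2197)·(164/2197).
First factor (2068/2197):
(2068/2197)
  = (517/2197)    [2197 ≡ 5 mod 8 ⇒ (2/2197)^2 = +1]
  = (2197/517)    [QR: 517 ≡ 1 mod 4, sign kept]
  = (129/517)    [2197 ≡ 129 mod 517]
  = (517/129)    [QR: 129 ≡ 1 mod 4, sign kept]
  = (1/129)    [517 ≡ 1 mod 129]
  = 1    [(1/129) = 1]
Second factor (164/2197):
(164/2197)
  = (41/2197)    [2197 ≡ 5 mod 8 ⇒ (2/2197)^2 = +1]
  = (2197/41)    [QR: 41 ≡ 1 mod 4, sign kept]
  = (24/41)    [2197 ≡ 24 mod 41]
  = (3/41)    [41 ≡ 1 mod 8 ⇒ (2/41)^3 = +1]
  = (41/3)    [QR: 41 ≡ 1 mod 4, sign kept]
  = (2/3)    [41 ≡ 2 mod 3]
  = -(1/3)    [3 ≡ 3 mod 8 ⇒ (2/3) = -1]
  = -1    [(1/3) = 1]
Product: (1)·(-1) = -1.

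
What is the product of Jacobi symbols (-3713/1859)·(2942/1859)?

By multiplicativity, (-3713·2942/1859) = (-3713/1859)·(2942/1859).
First factor (-3713/1859):
(-3713/1859)
  = (5/1859)    [-3713 ≡ 5 mod 1859]
  = (1859/5)    [QR: 5 ≡ 1 mod 4, sign kept]
  = (4/5)    [1859 ≡ 4 mod 5]
  = (1/5)    [5 ≡ 5 mod 8 ⇒ (2/5)^2 = +1]
  = 1    [(1/5) = 1]
Second factor (2942/1859):
(2942/1859)
  = (1083/1859)    [2942 ≡ 1083 mod 1859]
  = -(1859/1083)    [QR: both ≡ 3 mod 4, sign flips]
  = -(776/1083)    [1859 ≡ 776 mod 1083]
  = (97/1083)    [1083 ≡ 3 mod 8 ⇒ (2/1083)^3 = -1]
  = (1083/97)    [QR: 97 ≡ 1 mod 4, sign kept]
  = (16/97)    [1083 ≡ 16 mod 97]
  = (1/97)    [97 ≡ 1 mod 8 ⇒ (2/97)^4 = +1]
  = 1    [(1/97) = 1]
Product: (1)·(1) = 1.

1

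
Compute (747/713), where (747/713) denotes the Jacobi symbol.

(747/713)
  = (34/713)    [747 ≡ 34 mod 713]
  = (17/713)    [713 ≡ 1 mod 8 ⇒ (2/713) = +1]
  = (713/17)    [QR: 17 ≡ 1 mod 4, sign kept]
  = (16/17)    [713 ≡ 16 mod 17]
  = (1/17)    [17 ≡ 1 mod 8 ⇒ (2/17)^4 = +1]
  = 1    [(1/17) = 1]

1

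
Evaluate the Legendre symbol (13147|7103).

-1

Reduce the numerator: 13147 ≡ 6044 (mod 7103), so (13147|7103) = (6044|7103).
Factor out 2: 6044 = 2^2·1511. Since 7103 ≡ 7 (mod 8), (2|7103) = +1, and (2|7103)^2 = +1. Now have (1511|7103).
Both 1511 ≡ 3 and 7103 ≡ 3 (mod 4), so reciprocity gives (1511|7103) = -(7103|1511). Reduce: 7103 ≡ 1059 (mod 1511). Now have -(1059|1511).
Both 1059 ≡ 3 and 1511 ≡ 3 (mod 4), so reciprocity gives (1059|1511) = -(1511|1059). Reduce: 1511 ≡ 452 (mod 1059). Now have (452|1059).
Factor out 2: 452 = 2^2·113. Since 1059 ≡ 3 (mod 8), (2|1059) = -1, and (2|1059)^2 = +1. Now have (113|1059).
113 ≡ 1 (mod 4), so quadratic reciprocity gives (113|1059) = (1059|113). Reduce: 1059 ≡ 42 (mod 113). Now have (42|113).
Factor out 2: 42 = 2·21. Since 113 ≡ 1 (mod 8), (2|113) = +1. Now have (21|113).
21 ≡ 1 (mod 4), so quadratic reciprocity gives (21|113) = (113|21). Reduce: 113 ≡ 8 (mod 21). Now have (8|21).
Factor out 2: 8 = 2^3. Since 21 ≡ 5 (mod 8), (2|21) = -1, and (2|21)^3 = -1. Now have -(1|21).
(1|21) = 1. Collecting the sign factors: -1.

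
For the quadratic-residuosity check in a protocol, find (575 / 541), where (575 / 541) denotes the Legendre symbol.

(575 / 541)
  = (34 / 541)    [575 ≡ 34 mod 541]
  = -(17 / 541)    [541 ≡ 5 mod 8 ⇒ (2 / 541) = -1]
  = -(541 / 17)    [QR: 17 ≡ 1 mod 4, sign kept]
  = -(14 / 17)    [541 ≡ 14 mod 17]
  = -(7 / 17)    [17 ≡ 1 mod 8 ⇒ (2 / 17) = +1]
  = -(17 / 7)    [QR: 17 ≡ 1 mod 4, sign kept]
  = -(3 / 7)    [17 ≡ 3 mod 7]
  = (7 / 3)    [QR: both ≡ 3 mod 4, sign flips]
  = (1 / 3)    [7 ≡ 1 mod 3]
  = 1    [(1 / 3) = 1]

1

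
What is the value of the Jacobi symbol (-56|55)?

-1

Reduce the numerator: -56 ≡ 54 (mod 55), so (-56|55) = (54|55).
Factor out 2: 54 = 2·27. Since 55 ≡ 7 (mod 8), (2|55) = +1. Now have (27|55).
Both 27 ≡ 3 and 55 ≡ 3 (mod 4), so reciprocity gives (27|55) = -(55|27). Reduce: 55 ≡ 1 (mod 27). Now have -(1|27).
(1|27) = 1. Collecting the sign factors: -1.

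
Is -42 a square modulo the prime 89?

Reduce the numerator: -42 ≡ 47 (mod 89), so (-42|89) = (47|89).
89 ≡ 1 (mod 4), so quadratic reciprocity gives (47|89) = (89|47). Reduce: 89 ≡ 42 (mod 47). Now have (42|47).
Factor out 2: 42 = 2·21. Since 47 ≡ 7 (mod 8), (2|47) = +1. Now have (21|47).
21 ≡ 1 (mod 4), so quadratic reciprocity gives (21|47) = (47|21). Reduce: 47 ≡ 5 (mod 21). Now have (5|21).
5 ≡ 1 (mod 4), so quadratic reciprocity gives (5|21) = (21|5). Reduce: 21 ≡ 1 (mod 5). Now have (1|5).
(1|5) = 1. Collecting the sign factors: 1.
The Legendre symbol is 1, so x^2 ≡ -42 (mod 89) has solution.

yes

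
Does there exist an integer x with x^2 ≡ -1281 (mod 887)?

(-1281|887)
  = (493|887)    [-1281 ≡ 493 mod 887]
  = (887|493)    [QR: 493 ≡ 1 mod 4, sign kept]
  = (394|493)    [887 ≡ 394 mod 493]
  = -(197|493)    [493 ≡ 5 mod 8 ⇒ (2|493) = -1]
  = -(493|197)    [QR: 197 ≡ 1 mod 4, sign kept]
  = -(99|197)    [493 ≡ 99 mod 197]
  = -(197|99)    [QR: 197 ≡ 1 mod 4, sign kept]
  = -(98|99)    [197 ≡ 98 mod 99]
  = (49|99)    [99 ≡ 3 mod 8 ⇒ (2|99) = -1]
  = (99|49)    [QR: 49 ≡ 1 mod 4, sign kept]
  = (1|49)    [99 ≡ 1 mod 49]
  = 1    [(1|49) = 1]
The Legendre symbol is 1, so x^2 ≡ -1281 (mod 887) has solution.

yes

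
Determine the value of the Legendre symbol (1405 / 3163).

-1

1405 ≡ 1 (mod 4), so quadratic reciprocity gives (1405 / 3163) = (3163 / 1405). Reduce: 3163 ≡ 353 (mod 1405). Now have (353 / 1405).
353 ≡ 1 (mod 4), so quadratic reciprocity gives (353 / 1405) = (1405 / 353). Reduce: 1405 ≡ 346 (mod 353). Now have (346 / 353).
Factor out 2: 346 = 2·173. Since 353 ≡ 1 (mod 8), (2 / 353) = +1. Now have (173 / 353).
173 ≡ 1 (mod 4), so quadratic reciprocity gives (173 / 353) = (353 / 173). Reduce: 353 ≡ 7 (mod 173). Now have (7 / 173).
173 ≡ 1 (mod 4), so quadratic reciprocity gives (7 / 173) = (173 / 7). Reduce: 173 ≡ 5 (mod 7). Now have (5 / 7).
5 ≡ 1 (mod 4), so quadratic reciprocity gives (5 / 7) = (7 / 5). Reduce: 7 ≡ 2 (mod 5). Now have (2 / 5).
Factor out 2: 2 = 2. Since 5 ≡ 5 (mod 8), (2 / 5) = -1. Now have -(1 / 5).
(1 / 5) = 1. Collecting the sign factors: -1.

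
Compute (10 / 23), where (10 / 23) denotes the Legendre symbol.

Factor out 2: 10 = 2·5. Since 23 ≡ 7 (mod 8), (2 / 23) = +1. Now have (5 / 23).
5 ≡ 1 (mod 4), so quadratic reciprocity gives (5 / 23) = (23 / 5). Reduce: 23 ≡ 3 (mod 5). Now have (3 / 5).
5 ≡ 1 (mod 4), so quadratic reciprocity gives (3 / 5) = (5 / 3). Reduce: 5 ≡ 2 (mod 3). Now have (2 / 3).
Factor out 2: 2 = 2. Since 3 ≡ 3 (mod 8), (2 / 3) = -1. Now have -(1 / 3).
(1 / 3) = 1. Collecting the sign factors: -1.

-1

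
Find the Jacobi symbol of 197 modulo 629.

-1

197 ≡ 1 (mod 4), so quadratic reciprocity gives (197/629) = (629/197). Reduce: 629 ≡ 38 (mod 197). Now have (38/197).
Factor out 2: 38 = 2·19. Since 197 ≡ 5 (mod 8), (2/197) = -1. Now have -(19/197).
197 ≡ 1 (mod 4), so quadratic reciprocity gives (19/197) = (197/19). Reduce: 197 ≡ 7 (mod 19). Now have -(7/19).
Both 7 ≡ 3 and 19 ≡ 3 (mod 4), so reciprocity gives (7/19) = -(19/7). Reduce: 19 ≡ 5 (mod 7). Now have (5/7).
5 ≡ 1 (mod 4), so quadratic reciprocity gives (5/7) = (7/5). Reduce: 7 ≡ 2 (mod 5). Now have (2/5).
Factor out 2: 2 = 2. Since 5 ≡ 5 (mod 8), (2/5) = -1. Now have -(1/5).
(1/5) = 1. Collecting the sign factors: -1.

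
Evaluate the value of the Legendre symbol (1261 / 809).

(1261 / 809)
  = (452 / 809)    [1261 ≡ 452 mod 809]
  = (113 / 809)    [809 ≡ 1 mod 8 ⇒ (2 / 809)^2 = +1]
  = (809 / 113)    [QR: 113 ≡ 1 mod 4, sign kept]
  = (18 / 113)    [809 ≡ 18 mod 113]
  = (9 / 113)    [113 ≡ 1 mod 8 ⇒ (2 / 113) = +1]
  = (113 / 9)    [QR: 9 ≡ 1 mod 4, sign kept]
  = (5 / 9)    [113 ≡ 5 mod 9]
  = (9 / 5)    [QR: 5 ≡ 1 mod 4, sign kept]
  = (4 / 5)    [9 ≡ 4 mod 5]
  = (1 / 5)    [5 ≡ 5 mod 8 ⇒ (2 / 5)^2 = +1]
  = 1    [(1 / 5) = 1]

1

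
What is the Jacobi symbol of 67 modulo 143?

(67/143)
  = -(143/67)    [QR: both ≡ 3 mod 4, sign flips]
  = -(9/67)    [143 ≡ 9 mod 67]
  = -(67/9)    [QR: 9 ≡ 1 mod 4, sign kept]
  = -(4/9)    [67 ≡ 4 mod 9]
  = -(1/9)    [9 ≡ 1 mod 8 ⇒ (2/9)^2 = +1]
  = -1    [(1/9) = 1]

-1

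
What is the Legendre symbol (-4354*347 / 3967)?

By multiplicativity, (-4354·347 / 3967) = (-4354 / 3967)·(347 / 3967).
First factor (-4354 / 3967):
Pull out -1: (-4354 / 3967) = (-1 / 3967)·(4354 / 3967). Since 3967 ≡ 3 (mod 4), (-1 / 3967) = -1. Now have -(4354 / 3967).
Reduce the numerator: 4354 ≡ 387 (mod 3967), so (4354 / 3967) = (387 / 3967).
Both 387 ≡ 3 and 3967 ≡ 3 (mod 4), so reciprocity gives (387 / 3967) = -(3967 / 387). Reduce: 3967 ≡ 97 (mod 387). Now have (97 / 387).
97 ≡ 1 (mod 4), so quadratic reciprocity gives (97 / 387) = (387 / 97). Reduce: 387 ≡ 96 (mod 97). Now have (96 / 97).
Factor out 2: 96 = 2^5·3. Since 97 ≡ 1 (mod 8), (2 / 97) = +1, and (2 / 97)^5 = +1. Now have (3 / 97).
97 ≡ 1 (mod 4), so quadratic reciprocity gives (3 / 97) = (97 / 3). Reduce: 97 ≡ 1 (mod 3). Now have (1 / 3).
(1 / 3) = 1. Collecting the sign factors: 1.
Second factor (347 / 3967):
Both 347 ≡ 3 and 3967 ≡ 3 (mod 4), so reciprocity gives (347 / 3967) = -(3967 / 347). Reduce: 3967 ≡ 150 (mod 347). Now have -(150 / 347).
Factor out 2: 150 = 2·75. Since 347 ≡ 3 (mod 8), (2 / 347) = -1. Now have (75 / 347).
Both 75 ≡ 3 and 347 ≡ 3 (mod 4), so reciprocity gives (75 / 347) = -(347 / 75). Reduce: 347 ≡ 47 (mod 75). Now have -(47 / 75).
Both 47 ≡ 3 and 75 ≡ 3 (mod 4), so reciprocity gives (47 / 75) = -(75 / 47). Reduce: 75 ≡ 28 (mod 47). Now have (28 / 47).
Factor out 2: 28 = 2^2·7. Since 47 ≡ 7 (mod 8), (2 / 47) = +1, and (2 / 47)^2 = +1. Now have (7 / 47).
Both 7 ≡ 3 and 47 ≡ 3 (mod 4), so reciprocity gives (7 / 47) = -(47 / 7). Reduce: 47 ≡ 5 (mod 7). Now have -(5 / 7).
5 ≡ 1 (mod 4), so quadratic reciprocity gives (5 / 7) = (7 / 5). Reduce: 7 ≡ 2 (mod 5). Now have -(2 / 5).
Factor out 2: 2 = 2. Since 5 ≡ 5 (mod 8), (2 / 5) = -1. Now have (1 / 5).
(1 / 5) = 1. Collecting the sign factors: 1.
Product: (1)·(1) = 1.

1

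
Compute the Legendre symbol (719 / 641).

(719 / 641)
  = (78 / 641)    [719 ≡ 78 mod 641]
  = (39 / 641)    [641 ≡ 1 mod 8 ⇒ (2 / 641) = +1]
  = (641 / 39)    [QR: 641 ≡ 1 mod 4, sign kept]
  = (17 / 39)    [641 ≡ 17 mod 39]
  = (39 / 17)    [QR: 17 ≡ 1 mod 4, sign kept]
  = (5 / 17)    [39 ≡ 5 mod 17]
  = (17 / 5)    [QR: 5 ≡ 1 mod 4, sign kept]
  = (2 / 5)    [17 ≡ 2 mod 5]
  = -(1 / 5)    [5 ≡ 5 mod 8 ⇒ (2 / 5) = -1]
  = -1    [(1 / 5) = 1]

-1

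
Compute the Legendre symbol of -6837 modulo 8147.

(-6837|8147)
  = (1310|8147)    [-6837 ≡ 1310 mod 8147]
  = -(655|8147)    [8147 ≡ 3 mod 8 ⇒ (2|8147) = -1]
  = (8147|655)    [QR: both ≡ 3 mod 4, sign flips]
  = (287|655)    [8147 ≡ 287 mod 655]
  = -(655|287)    [QR: both ≡ 3 mod 4, sign flips]
  = -(81|287)    [655 ≡ 81 mod 287]
  = -(287|81)    [QR: 81 ≡ 1 mod 4, sign kept]
  = -(44|81)    [287 ≡ 44 mod 81]
  = -(11|81)    [81 ≡ 1 mod 8 ⇒ (2|81)^2 = +1]
  = -(81|11)    [QR: 81 ≡ 1 mod 4, sign kept]
  = -(4|11)    [81 ≡ 4 mod 11]
  = -(1|11)    [11 ≡ 3 mod 8 ⇒ (2|11)^2 = +1]
  = -1    [(1|11) = 1]

-1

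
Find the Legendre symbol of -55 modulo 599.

1

(-55 / 599)
  = -(55 / 599)    [599 ≡ 3 mod 4 ⇒ (-1 / 599) = -1]
  = (599 / 55)    [QR: both ≡ 3 mod 4, sign flips]
  = (49 / 55)    [599 ≡ 49 mod 55]
  = (55 / 49)    [QR: 49 ≡ 1 mod 4, sign kept]
  = (6 / 49)    [55 ≡ 6 mod 49]
  = (3 / 49)    [49 ≡ 1 mod 8 ⇒ (2 / 49) = +1]
  = (49 / 3)    [QR: 49 ≡ 1 mod 4, sign kept]
  = (1 / 3)    [49 ≡ 1 mod 3]
  = 1    [(1 / 3) = 1]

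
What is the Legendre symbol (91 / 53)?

1

(91 / 53)
  = (38 / 53)    [91 ≡ 38 mod 53]
  = -(19 / 53)    [53 ≡ 5 mod 8 ⇒ (2 / 53) = -1]
  = -(53 / 19)    [QR: 53 ≡ 1 mod 4, sign kept]
  = -(15 / 19)    [53 ≡ 15 mod 19]
  = (19 / 15)    [QR: both ≡ 3 mod 4, sign flips]
  = (4 / 15)    [19 ≡ 4 mod 15]
  = (1 / 15)    [15 ≡ 7 mod 8 ⇒ (2 / 15)^2 = +1]
  = 1    [(1 / 15) = 1]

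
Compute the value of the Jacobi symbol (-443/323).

-1

Pull out -1: (-443/323) = (-1/323)·(443/323). Since 323 ≡ 3 (mod 4), (-1/323) = -1. Now have -(443/323).
Reduce the numerator: 443 ≡ 120 (mod 323), so (443/323) = (120/323).
Factor out 2: 120 = 2^3·15. Since 323 ≡ 3 (mod 8), (2/323) = -1, and (2/323)^3 = -1. Now have (15/323).
Both 15 ≡ 3 and 323 ≡ 3 (mod 4), so reciprocity gives (15/323) = -(323/15). Reduce: 323 ≡ 8 (mod 15). Now have -(8/15).
Factor out 2: 8 = 2^3. Since 15 ≡ 7 (mod 8), (2/15) = +1, and (2/15)^3 = +1. Now have -(1/15).
(1/15) = 1. Collecting the sign factors: -1.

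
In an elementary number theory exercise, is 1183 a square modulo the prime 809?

(1183/809)
  = (374/809)    [1183 ≡ 374 mod 809]
  = (187/809)    [809 ≡ 1 mod 8 ⇒ (2/809) = +1]
  = (809/187)    [QR: 809 ≡ 1 mod 4, sign kept]
  = (61/187)    [809 ≡ 61 mod 187]
  = (187/61)    [QR: 61 ≡ 1 mod 4, sign kept]
  = (4/61)    [187 ≡ 4 mod 61]
  = (1/61)    [61 ≡ 5 mod 8 ⇒ (2/61)^2 = +1]
  = 1    [(1/61) = 1]
The Legendre symbol is 1, so x^2 ≡ 1183 (mod 809) has solution.

yes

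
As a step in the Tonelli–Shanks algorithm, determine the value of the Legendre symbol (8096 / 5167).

Reduce the numerator: 8096 ≡ 2929 (mod 5167), so (8096 / 5167) = (2929 / 5167).
2929 ≡ 1 (mod 4), so quadratic reciprocity gives (2929 / 5167) = (5167 / 2929). Reduce: 5167 ≡ 2238 (mod 2929). Now have (2238 / 2929).
Factor out 2: 2238 = 2·1119. Since 2929 ≡ 1 (mod 8), (2 / 2929) = +1. Now have (1119 / 2929).
2929 ≡ 1 (mod 4), so quadratic reciprocity gives (1119 / 2929) = (2929 / 1119). Reduce: 2929 ≡ 691 (mod 1119). Now have (691 / 1119).
Both 691 ≡ 3 and 1119 ≡ 3 (mod 4), so reciprocity gives (691 / 1119) = -(1119 / 691). Reduce: 1119 ≡ 428 (mod 691). Now have -(428 / 691).
Factor out 2: 428 = 2^2·107. Since 691 ≡ 3 (mod 8), (2 / 691) = -1, and (2 / 691)^2 = +1. Now have -(107 / 691).
Both 107 ≡ 3 and 691 ≡ 3 (mod 4), so reciprocity gives (107 / 691) = -(691 / 107). Reduce: 691 ≡ 49 (mod 107). Now have (49 / 107).
49 ≡ 1 (mod 4), so quadratic reciprocity gives (49 / 107) = (107 / 49). Reduce: 107 ≡ 9 (mod 49). Now have (9 / 49).
9 ≡ 1 (mod 4), so quadratic reciprocity gives (9 / 49) = (49 / 9). Reduce: 49 ≡ 4 (mod 9). Now have (4 / 9).
Factor out 2: 4 = 2^2. Since 9 ≡ 1 (mod 8), (2 / 9) = +1, and (2 / 9)^2 = +1. Now have (1 / 9).
(1 / 9) = 1. Collecting the sign factors: 1.

1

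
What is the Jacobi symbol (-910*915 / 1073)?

By multiplicativity, (-910·915 / 1073) = (-910 / 1073)·(915 / 1073).
First factor (-910 / 1073):
Reduce the numerator: -910 ≡ 163 (mod 1073), so (-910 / 1073) = (163 / 1073).
1073 ≡ 1 (mod 4), so quadratic reciprocity gives (163 / 1073) = (1073 / 163). Reduce: 1073 ≡ 95 (mod 163). Now have (95 / 163).
Both 95 ≡ 3 and 163 ≡ 3 (mod 4), so reciprocity gives (95 / 163) = -(163 / 95). Reduce: 163 ≡ 68 (mod 95). Now have -(68 / 95).
Factor out 2: 68 = 2^2·17. Since 95 ≡ 7 (mod 8), (2 / 95) = +1, and (2 / 95)^2 = +1. Now have -(17 / 95).
17 ≡ 1 (mod 4), so quadratic reciprocity gives (17 / 95) = (95 / 17). Reduce: 95 ≡ 10 (mod 17). Now have -(10 / 17).
Factor out 2: 10 = 2·5. Since 17 ≡ 1 (mod 8), (2 / 17) = +1. Now have -(5 / 17).
5 ≡ 1 (mod 4), so quadratic reciprocity gives (5 / 17) = (17 / 5). Reduce: 17 ≡ 2 (mod 5). Now have -(2 / 5).
Factor out 2: 2 = 2. Since 5 ≡ 5 (mod 8), (2 / 5) = -1. Now have (1 / 5).
(1 / 5) = 1. Collecting the sign factors: 1.
Second factor (915 / 1073):
1073 ≡ 1 (mod 4), so quadratic reciprocity gives (915 / 1073) = (1073 / 915). Reduce: 1073 ≡ 158 (mod 915). Now have (158 / 915).
Factor out 2: 158 = 2·79. Since 915 ≡ 3 (mod 8), (2 / 915) = -1. Now have -(79 / 915).
Both 79 ≡ 3 and 915 ≡ 3 (mod 4), so reciprocity gives (79 / 915) = -(915 / 79). Reduce: 915 ≡ 46 (mod 79). Now have (46 / 79).
Factor out 2: 46 = 2·23. Since 79 ≡ 7 (mod 8), (2 / 79) = +1. Now have (23 / 79).
Both 23 ≡ 3 and 79 ≡ 3 (mod 4), so reciprocity gives (23 / 79) = -(79 / 23). Reduce: 79 ≡ 10 (mod 23). Now have -(10 / 23).
Factor out 2: 10 = 2·5. Since 23 ≡ 7 (mod 8), (2 / 23) = +1. Now have -(5 / 23).
5 ≡ 1 (mod 4), so quadratic reciprocity gives (5 / 23) = (23 / 5). Reduce: 23 ≡ 3 (mod 5). Now have -(3 / 5).
5 ≡ 1 (mod 4), so quadratic reciprocity gives (3 / 5) = (5 / 3). Reduce: 5 ≡ 2 (mod 3). Now have -(2 / 3).
Factor out 2: 2 = 2. Since 3 ≡ 3 (mod 8), (2 / 3) = -1. Now have (1 / 3).
(1 / 3) = 1. Collecting the sign factors: 1.
Product: (1)·(1) = 1.

1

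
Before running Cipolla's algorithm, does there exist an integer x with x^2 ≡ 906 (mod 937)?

Factor out 2: 906 = 2·453. Since 937 ≡ 1 (mod 8), (2|937) = +1. Now have (453|937).
453 ≡ 1 (mod 4), so quadratic reciprocity gives (453|937) = (937|453). Reduce: 937 ≡ 31 (mod 453). Now have (31|453).
453 ≡ 1 (mod 4), so quadratic reciprocity gives (31|453) = (453|31). Reduce: 453 ≡ 19 (mod 31). Now have (19|31).
Both 19 ≡ 3 and 31 ≡ 3 (mod 4), so reciprocity gives (19|31) = -(31|19). Reduce: 31 ≡ 12 (mod 19). Now have -(12|19).
Factor out 2: 12 = 2^2·3. Since 19 ≡ 3 (mod 8), (2|19) = -1, and (2|19)^2 = +1. Now have -(3|19).
Both 3 ≡ 3 and 19 ≡ 3 (mod 4), so reciprocity gives (3|19) = -(19|3). Reduce: 19 ≡ 1 (mod 3). Now have (1|3).
(1|3) = 1. Collecting the sign factors: 1.
The Legendre symbol is 1, so x^2 ≡ 906 (mod 937) has solution.

yes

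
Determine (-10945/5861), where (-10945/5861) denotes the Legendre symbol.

(-10945/5861)
  = (777/5861)    [-10945 ≡ 777 mod 5861]
  = (5861/777)    [QR: 777 ≡ 1 mod 4, sign kept]
  = (422/777)    [5861 ≡ 422 mod 777]
  = (211/777)    [777 ≡ 1 mod 8 ⇒ (2/777) = +1]
  = (777/211)    [QR: 777 ≡ 1 mod 4, sign kept]
  = (144/211)    [777 ≡ 144 mod 211]
  = (9/211)    [211 ≡ 3 mod 8 ⇒ (2/211)^4 = +1]
  = (211/9)    [QR: 9 ≡ 1 mod 4, sign kept]
  = (4/9)    [211 ≡ 4 mod 9]
  = (1/9)    [9 ≡ 1 mod 8 ⇒ (2/9)^2 = +1]
  = 1    [(1/9) = 1]

1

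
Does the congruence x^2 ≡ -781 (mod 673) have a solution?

yes

Reduce the numerator: -781 ≡ 565 (mod 673), so (-781/673) = (565/673).
565 ≡ 1 (mod 4), so quadratic reciprocity gives (565/673) = (673/565). Reduce: 673 ≡ 108 (mod 565). Now have (108/565).
Factor out 2: 108 = 2^2·27. Since 565 ≡ 5 (mod 8), (2/565) = -1, and (2/565)^2 = +1. Now have (27/565).
565 ≡ 1 (mod 4), so quadratic reciprocity gives (27/565) = (565/27). Reduce: 565 ≡ 25 (mod 27). Now have (25/27).
25 ≡ 1 (mod 4), so quadratic reciprocity gives (25/27) = (27/25). Reduce: 27 ≡ 2 (mod 25). Now have (2/25).
Factor out 2: 2 = 2. Since 25 ≡ 1 (mod 8), (2/25) = +1. Now have (1/25).
(1/25) = 1. Collecting the sign factors: 1.
The Legendre symbol is 1, so x^2 ≡ -781 (mod 673) has solution.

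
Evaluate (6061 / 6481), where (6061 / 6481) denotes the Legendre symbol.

6061 ≡ 1 (mod 4), so quadratic reciprocity gives (6061 / 6481) = (6481 / 6061). Reduce: 6481 ≡ 420 (mod 6061). Now have (420 / 6061).
Factor out 2: 420 = 2^2·105. Since 6061 ≡ 5 (mod 8), (2 / 6061) = -1, and (2 / 6061)^2 = +1. Now have (105 / 6061).
105 ≡ 1 (mod 4), so quadratic reciprocity gives (105 / 6061) = (6061 / 105). Reduce: 6061 ≡ 76 (mod 105). Now have (76 / 105).
Factor out 2: 76 = 2^2·19. Since 105 ≡ 1 (mod 8), (2 / 105) = +1, and (2 / 105)^2 = +1. Now have (19 / 105).
105 ≡ 1 (mod 4), so quadratic reciprocity gives (19 / 105) = (105 / 19). Reduce: 105 ≡ 10 (mod 19). Now have (10 / 19).
Factor out 2: 10 = 2·5. Since 19 ≡ 3 (mod 8), (2 / 19) = -1. Now have -(5 / 19).
5 ≡ 1 (mod 4), so quadratic reciprocity gives (5 / 19) = (19 / 5). Reduce: 19 ≡ 4 (mod 5). Now have -(4 / 5).
Factor out 2: 4 = 2^2. Since 5 ≡ 5 (mod 8), (2 / 5) = -1, and (2 / 5)^2 = +1. Now have -(1 / 5).
(1 / 5) = 1. Collecting the sign factors: -1.

-1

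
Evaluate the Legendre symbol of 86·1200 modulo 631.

-1

By multiplicativity, (86·1200/631) = (86/631)·(1200/631).
First factor (86/631):
Factor out 2: 86 = 2·43. Since 631 ≡ 7 (mod 8), (2/631) = +1. Now have (43/631).
Both 43 ≡ 3 and 631 ≡ 3 (mod 4), so reciprocity gives (43/631) = -(631/43). Reduce: 631 ≡ 29 (mod 43). Now have -(29/43).
29 ≡ 1 (mod 4), so quadratic reciprocity gives (29/43) = (43/29). Reduce: 43 ≡ 14 (mod 29). Now have -(14/29).
Factor out 2: 14 = 2·7. Since 29 ≡ 5 (mod 8), (2/29) = -1. Now have (7/29).
29 ≡ 1 (mod 4), so quadratic reciprocity gives (7/29) = (29/7). Reduce: 29 ≡ 1 (mod 7). Now have (1/7).
(1/7) = 1. Collecting the sign factors: 1.
Second factor (1200/631):
Reduce the numerator: 1200 ≡ 569 (mod 631), so (1200/631) = (569/631).
569 ≡ 1 (mod 4), so quadratic reciprocity gives (569/631) = (631/569). Reduce: 631 ≡ 62 (mod 569). Now have (62/569).
Factor out 2: 62 = 2·31. Since 569 ≡ 1 (mod 8), (2/569) = +1. Now have (31/569).
569 ≡ 1 (mod 4), so quadratic reciprocity gives (31/569) = (569/31). Reduce: 569 ≡ 11 (mod 31). Now have (11/31).
Both 11 ≡ 3 and 31 ≡ 3 (mod 4), so reciprocity gives (11/31) = -(31/11). Reduce: 31 ≡ 9 (mod 11). Now have -(9/11).
9 ≡ 1 (mod 4), so quadratic reciprocity gives (9/11) = (11/9). Reduce: 11 ≡ 2 (mod 9). Now have -(2/9).
Factor out 2: 2 = 2. Since 9 ≡ 1 (mod 8), (2/9) = +1. Now have -(1/9).
(1/9) = 1. Collecting the sign factors: -1.
Product: (1)·(-1) = -1.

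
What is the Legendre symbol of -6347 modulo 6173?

1

Pull out -1: (-6347|6173) = (-1|6173)·(6347|6173). Since 6173 ≡ 1 (mod 4), (-1|6173) = +1. Now have (6347|6173).
Reduce the numerator: 6347 ≡ 174 (mod 6173), so (6347|6173) = (174|6173).
Factor out 2: 174 = 2·87. Since 6173 ≡ 5 (mod 8), (2|6173) = -1. Now have -(87|6173).
6173 ≡ 1 (mod 4), so quadratic reciprocity gives (87|6173) = (6173|87). Reduce: 6173 ≡ 83 (mod 87). Now have -(83|87).
Both 83 ≡ 3 and 87 ≡ 3 (mod 4), so reciprocity gives (83|87) = -(87|83). Reduce: 87 ≡ 4 (mod 83). Now have (4|83).
Factor out 2: 4 = 2^2. Since 83 ≡ 3 (mod 8), (2|83) = -1, and (2|83)^2 = +1. Now have (1|83).
(1|83) = 1. Collecting the sign factors: 1.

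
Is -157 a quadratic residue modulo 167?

no

(-157/167)
  = (10/167)    [-157 ≡ 10 mod 167]
  = (5/167)    [167 ≡ 7 mod 8 ⇒ (2/167) = +1]
  = (167/5)    [QR: 5 ≡ 1 mod 4, sign kept]
  = (2/5)    [167 ≡ 2 mod 5]
  = -(1/5)    [5 ≡ 5 mod 8 ⇒ (2/5) = -1]
  = -1    [(1/5) = 1]
The Legendre symbol is -1, so x^2 ≡ -157 (mod 167) has no solution.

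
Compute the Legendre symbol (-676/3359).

Pull out -1: (-676/3359) = (-1/3359)·(676/3359). Since 3359 ≡ 3 (mod 4), (-1/3359) = -1. Now have -(676/3359).
Factor out 2: 676 = 2^2·169. Since 3359 ≡ 7 (mod 8), (2/3359) = +1, and (2/3359)^2 = +1. Now have -(169/3359).
169 ≡ 1 (mod 4), so quadratic reciprocity gives (169/3359) = (3359/169). Reduce: 3359 ≡ 148 (mod 169). Now have -(148/169).
Factor out 2: 148 = 2^2·37. Since 169 ≡ 1 (mod 8), (2/169) = +1, and (2/169)^2 = +1. Now have -(37/169).
37 ≡ 1 (mod 4), so quadratic reciprocity gives (37/169) = (169/37). Reduce: 169 ≡ 21 (mod 37). Now have -(21/37).
21 ≡ 1 (mod 4), so quadratic reciprocity gives (21/37) = (37/21). Reduce: 37 ≡ 16 (mod 21). Now have -(16/21).
Factor out 2: 16 = 2^4. Since 21 ≡ 5 (mod 8), (2/21) = -1, and (2/21)^4 = +1. Now have -(1/21).
(1/21) = 1. Collecting the sign factors: -1.

-1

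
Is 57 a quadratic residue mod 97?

no

(57|97)
  = (97|57)    [QR: 57 ≡ 1 mod 4, sign kept]
  = (40|57)    [97 ≡ 40 mod 57]
  = (5|57)    [57 ≡ 1 mod 8 ⇒ (2|57)^3 = +1]
  = (57|5)    [QR: 5 ≡ 1 mod 4, sign kept]
  = (2|5)    [57 ≡ 2 mod 5]
  = -(1|5)    [5 ≡ 5 mod 8 ⇒ (2|5) = -1]
  = -1    [(1|5) = 1]
The Legendre symbol is -1, so x^2 ≡ 57 (mod 97) has no solution.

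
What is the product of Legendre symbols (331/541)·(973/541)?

By multiplicativity, (331·973/541) = (331/541)·(973/541).
First factor (331/541):
(331/541)
  = (541/331)    [QR: 541 ≡ 1 mod 4, sign kept]
  = (210/331)    [541 ≡ 210 mod 331]
  = -(105/331)    [331 ≡ 3 mod 8 ⇒ (2/331) = -1]
  = -(331/105)    [QR: 105 ≡ 1 mod 4, sign kept]
  = -(16/105)    [331 ≡ 16 mod 105]
  = -(1/105)    [105 ≡ 1 mod 8 ⇒ (2/105)^4 = +1]
  = -1    [(1/105) = 1]
Second factor (973/541):
(973/541)
  = (432/541)    [973 ≡ 432 mod 541]
  = (27/541)    [541 ≡ 5 mod 8 ⇒ (2/541)^4 = +1]
  = (541/27)    [QR: 541 ≡ 1 mod 4, sign kept]
  = (1/27)    [541 ≡ 1 mod 27]
  = 1    [(1/27) = 1]
Product: (-1)·(1) = -1.

-1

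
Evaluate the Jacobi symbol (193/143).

1

(193/143)
  = (50/143)    [193 ≡ 50 mod 143]
  = (25/143)    [143 ≡ 7 mod 8 ⇒ (2/143) = +1]
  = (143/25)    [QR: 25 ≡ 1 mod 4, sign kept]
  = (18/25)    [143 ≡ 18 mod 25]
  = (9/25)    [25 ≡ 1 mod 8 ⇒ (2/25) = +1]
  = (25/9)    [QR: 9 ≡ 1 mod 4, sign kept]
  = (7/9)    [25 ≡ 7 mod 9]
  = (9/7)    [QR: 9 ≡ 1 mod 4, sign kept]
  = (2/7)    [9 ≡ 2 mod 7]
  = (1/7)    [7 ≡ 7 mod 8 ⇒ (2/7) = +1]
  = 1    [(1/7) = 1]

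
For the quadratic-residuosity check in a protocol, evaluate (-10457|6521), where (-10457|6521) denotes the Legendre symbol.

(-10457|6521)
  = (10457|6521)    [6521 ≡ 1 mod 4 ⇒ (-1|6521) = +1]
  = (3936|6521)    [10457 ≡ 3936 mod 6521]
  = (123|6521)    [6521 ≡ 1 mod 8 ⇒ (2|6521)^5 = +1]
  = (6521|123)    [QR: 6521 ≡ 1 mod 4, sign kept]
  = (2|123)    [6521 ≡ 2 mod 123]
  = -(1|123)    [123 ≡ 3 mod 8 ⇒ (2|123) = -1]
  = -1    [(1|123) = 1]

-1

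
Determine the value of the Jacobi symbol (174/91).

1

(174/91)
  = (83/91)    [174 ≡ 83 mod 91]
  = -(91/83)    [QR: both ≡ 3 mod 4, sign flips]
  = -(8/83)    [91 ≡ 8 mod 83]
  = (1/83)    [83 ≡ 3 mod 8 ⇒ (2/83)^3 = -1]
  = 1    [(1/83) = 1]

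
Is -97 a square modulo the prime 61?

yes

(-97/61)
  = (97/61)    [61 ≡ 1 mod 4 ⇒ (-1/61) = +1]
  = (36/61)    [97 ≡ 36 mod 61]
  = (9/61)    [61 ≡ 5 mod 8 ⇒ (2/61)^2 = +1]
  = (61/9)    [QR: 9 ≡ 1 mod 4, sign kept]
  = (7/9)    [61 ≡ 7 mod 9]
  = (9/7)    [QR: 9 ≡ 1 mod 4, sign kept]
  = (2/7)    [9 ≡ 2 mod 7]
  = (1/7)    [7 ≡ 7 mod 8 ⇒ (2/7) = +1]
  = 1    [(1/7) = 1]
(-97/61) = 1, and 61 is prime, so -97 is a quadratic residue mod 61.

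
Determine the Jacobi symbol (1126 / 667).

-1

(1126 / 667)
  = (459 / 667)    [1126 ≡ 459 mod 667]
  = -(667 / 459)    [QR: both ≡ 3 mod 4, sign flips]
  = -(208 / 459)    [667 ≡ 208 mod 459]
  = -(13 / 459)    [459 ≡ 3 mod 8 ⇒ (2 / 459)^4 = +1]
  = -(459 / 13)    [QR: 13 ≡ 1 mod 4, sign kept]
  = -(4 / 13)    [459 ≡ 4 mod 13]
  = -(1 / 13)    [13 ≡ 5 mod 8 ⇒ (2 / 13)^2 = +1]
  = -1    [(1 / 13) = 1]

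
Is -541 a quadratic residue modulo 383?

yes

Reduce the numerator: -541 ≡ 225 (mod 383), so (-541|383) = (225|383).
225 ≡ 1 (mod 4), so quadratic reciprocity gives (225|383) = (383|225). Reduce: 383 ≡ 158 (mod 225). Now have (158|225).
Factor out 2: 158 = 2·79. Since 225 ≡ 1 (mod 8), (2|225) = +1. Now have (79|225).
225 ≡ 1 (mod 4), so quadratic reciprocity gives (79|225) = (225|79). Reduce: 225 ≡ 67 (mod 79). Now have (67|79).
Both 67 ≡ 3 and 79 ≡ 3 (mod 4), so reciprocity gives (67|79) = -(79|67). Reduce: 79 ≡ 12 (mod 67). Now have -(12|67).
Factor out 2: 12 = 2^2·3. Since 67 ≡ 3 (mod 8), (2|67) = -1, and (2|67)^2 = +1. Now have -(3|67).
Both 3 ≡ 3 and 67 ≡ 3 (mod 4), so reciprocity gives (3|67) = -(67|3). Reduce: 67 ≡ 1 (mod 3). Now have (1|3).
(1|3) = 1. Collecting the sign factors: 1.
(-541|383) = 1, and 383 is prime, so -541 is a quadratic residue mod 383.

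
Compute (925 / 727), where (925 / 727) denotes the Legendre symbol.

(925 / 727)
  = (198 / 727)    [925 ≡ 198 mod 727]
  = (99 / 727)    [727 ≡ 7 mod 8 ⇒ (2 / 727) = +1]
  = -(727 / 99)    [QR: both ≡ 3 mod 4, sign flips]
  = -(34 / 99)    [727 ≡ 34 mod 99]
  = (17 / 99)    [99 ≡ 3 mod 8 ⇒ (2 / 99) = -1]
  = (99 / 17)    [QR: 17 ≡ 1 mod 4, sign kept]
  = (14 / 17)    [99 ≡ 14 mod 17]
  = (7 / 17)    [17 ≡ 1 mod 8 ⇒ (2 / 17) = +1]
  = (17 / 7)    [QR: 17 ≡ 1 mod 4, sign kept]
  = (3 / 7)    [17 ≡ 3 mod 7]
  = -(7 / 3)    [QR: both ≡ 3 mod 4, sign flips]
  = -(1 / 3)    [7 ≡ 1 mod 3]
  = -1    [(1 / 3) = 1]

-1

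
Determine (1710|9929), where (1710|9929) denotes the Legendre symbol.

(1710|9929)
  = (855|9929)    [9929 ≡ 1 mod 8 ⇒ (2|9929) = +1]
  = (9929|855)    [QR: 9929 ≡ 1 mod 4, sign kept]
  = (524|855)    [9929 ≡ 524 mod 855]
  = (131|855)    [855 ≡ 7 mod 8 ⇒ (2|855)^2 = +1]
  = -(855|131)    [QR: both ≡ 3 mod 4, sign flips]
  = -(69|131)    [855 ≡ 69 mod 131]
  = -(131|69)    [QR: 69 ≡ 1 mod 4, sign kept]
  = -(62|69)    [131 ≡ 62 mod 69]
  = (31|69)    [69 ≡ 5 mod 8 ⇒ (2|69) = -1]
  = (69|31)    [QR: 69 ≡ 1 mod 4, sign kept]
  = (7|31)    [69 ≡ 7 mod 31]
  = -(31|7)    [QR: both ≡ 3 mod 4, sign flips]
  = -(3|7)    [31 ≡ 3 mod 7]
  = (7|3)    [QR: both ≡ 3 mod 4, sign flips]
  = (1|3)    [7 ≡ 1 mod 3]
  = 1    [(1|3) = 1]

1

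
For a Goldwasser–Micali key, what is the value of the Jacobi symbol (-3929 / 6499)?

1

Reduce the numerator: -3929 ≡ 2570 (mod 6499), so (-3929 / 6499) = (2570 / 6499).
Factor out 2: 2570 = 2·1285. Since 6499 ≡ 3 (mod 8), (2 / 6499) = -1. Now have -(1285 / 6499).
1285 ≡ 1 (mod 4), so quadratic reciprocity gives (1285 / 6499) = (6499 / 1285). Reduce: 6499 ≡ 74 (mod 1285). Now have -(74 / 1285).
Factor out 2: 74 = 2·37. Since 1285 ≡ 5 (mod 8), (2 / 1285) = -1. Now have (37 / 1285).
37 ≡ 1 (mod 4), so quadratic reciprocity gives (37 / 1285) = (1285 / 37). Reduce: 1285 ≡ 27 (mod 37). Now have (27 / 37).
37 ≡ 1 (mod 4), so quadratic reciprocity gives (27 / 37) = (37 / 27). Reduce: 37 ≡ 10 (mod 27). Now have (10 / 27).
Factor out 2: 10 = 2·5. Since 27 ≡ 3 (mod 8), (2 / 27) = -1. Now have -(5 / 27).
5 ≡ 1 (mod 4), so quadratic reciprocity gives (5 / 27) = (27 / 5). Reduce: 27 ≡ 2 (mod 5). Now have -(2 / 5).
Factor out 2: 2 = 2. Since 5 ≡ 5 (mod 8), (2 / 5) = -1. Now have (1 / 5).
(1 / 5) = 1. Collecting the sign factors: 1.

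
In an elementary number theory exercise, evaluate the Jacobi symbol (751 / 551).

1

(751 / 551)
  = (200 / 551)    [751 ≡ 200 mod 551]
  = (25 / 551)    [551 ≡ 7 mod 8 ⇒ (2 / 551)^3 = +1]
  = (551 / 25)    [QR: 25 ≡ 1 mod 4, sign kept]
  = (1 / 25)    [551 ≡ 1 mod 25]
  = 1    [(1 / 25) = 1]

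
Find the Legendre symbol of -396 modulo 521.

(-396/521)
  = (396/521)    [521 ≡ 1 mod 4 ⇒ (-1/521) = +1]
  = (99/521)    [521 ≡ 1 mod 8 ⇒ (2/521)^2 = +1]
  = (521/99)    [QR: 521 ≡ 1 mod 4, sign kept]
  = (26/99)    [521 ≡ 26 mod 99]
  = -(13/99)    [99 ≡ 3 mod 8 ⇒ (2/99) = -1]
  = -(99/13)    [QR: 13 ≡ 1 mod 4, sign kept]
  = -(8/13)    [99 ≡ 8 mod 13]
  = (1/13)    [13 ≡ 5 mod 8 ⇒ (2/13)^3 = -1]
  = 1    [(1/13) = 1]

1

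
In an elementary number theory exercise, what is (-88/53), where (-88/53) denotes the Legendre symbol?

Pull out -1: (-88/53) = (-1/53)·(88/53). Since 53 ≡ 1 (mod 4), (-1/53) = +1. Now have (88/53).
Reduce the numerator: 88 ≡ 35 (mod 53), so (88/53) = (35/53).
53 ≡ 1 (mod 4), so quadratic reciprocity gives (35/53) = (53/35). Reduce: 53 ≡ 18 (mod 35). Now have (18/35).
Factor out 2: 18 = 2·9. Since 35 ≡ 3 (mod 8), (2/35) = -1. Now have -(9/35).
9 ≡ 1 (mod 4), so quadratic reciprocity gives (9/35) = (35/9). Reduce: 35 ≡ 8 (mod 9). Now have -(8/9).
Factor out 2: 8 = 2^3. Since 9 ≡ 1 (mod 8), (2/9) = +1, and (2/9)^3 = +1. Now have -(1/9).
(1/9) = 1. Collecting the sign factors: -1.

-1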